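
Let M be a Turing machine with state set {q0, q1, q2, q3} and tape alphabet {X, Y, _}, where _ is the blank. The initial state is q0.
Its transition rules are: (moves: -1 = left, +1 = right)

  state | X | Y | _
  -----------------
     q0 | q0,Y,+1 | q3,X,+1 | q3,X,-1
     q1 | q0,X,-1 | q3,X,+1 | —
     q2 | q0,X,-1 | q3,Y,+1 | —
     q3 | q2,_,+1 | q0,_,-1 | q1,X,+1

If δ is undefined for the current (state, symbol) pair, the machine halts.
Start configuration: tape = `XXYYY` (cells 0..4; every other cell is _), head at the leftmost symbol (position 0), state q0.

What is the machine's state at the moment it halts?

q1

q0 | [X]XYYY__   read X → write Y, move +1, go to q0
q0 | Y[X]YYY__   read X → write Y, move +1, go to q0
q0 | YY[Y]YY__   read Y → write X, move +1, go to q3
q3 | YYX[Y]Y__   read Y → write _, move -1, go to q0
q0 | YY[X]_Y__   read X → write Y, move +1, go to q0
q0 | YYY[_]Y__   read _ → write X, move -1, go to q3
q3 | YY[Y]XY__   read Y → write _, move -1, go to q0
q0 | Y[Y]_XY__   read Y → write X, move +1, go to q3
q3 | YX[_]XY__   read _ → write X, move +1, go to q1
q1 | YXX[X]Y__   read X → write X, move -1, go to q0
q0 | YX[X]XY__   read X → write Y, move +1, go to q0
q0 | YXY[X]Y__   read X → write Y, move +1, go to q0
q0 | YXYY[Y]__   read Y → write X, move +1, go to q3
q3 | YXYYX[_]_   read _ → write X, move +1, go to q1
q1 | YXYYXX[_]
No transition is defined for (q1, _); M halts in state q1.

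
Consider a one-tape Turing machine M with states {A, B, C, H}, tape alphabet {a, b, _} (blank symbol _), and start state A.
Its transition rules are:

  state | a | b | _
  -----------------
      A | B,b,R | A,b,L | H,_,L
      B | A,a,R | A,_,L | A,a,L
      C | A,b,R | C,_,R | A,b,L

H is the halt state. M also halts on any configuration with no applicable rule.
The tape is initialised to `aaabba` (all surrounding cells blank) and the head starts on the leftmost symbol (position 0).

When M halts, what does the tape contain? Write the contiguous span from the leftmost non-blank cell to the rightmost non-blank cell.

state=A head=0 tape=__[a]aabba   (A,a)→(B,b,R)
state=B head=1 tape=__b[a]abba   (B,a)→(A,a,R)
state=A head=2 tape=__ba[a]bba   (A,a)→(B,b,R)
state=B head=3 tape=__bab[b]ba   (B,b)→(A,_,L)
state=A head=2 tape=__ba[b]_ba   (A,b)→(A,b,L)
state=A head=1 tape=__b[a]b_ba   (A,a)→(B,b,R)
state=B head=2 tape=__bb[b]_ba   (B,b)→(A,_,L)
state=A head=1 tape=__b[b]__ba   (A,b)→(A,b,L)
state=A head=0 tape=__[b]b__ba   (A,b)→(A,b,L)
state=A head=-1 tape=_[_]bb__ba   (A,_)→(H,_,L)
state=H head=-2 tape=[_]_bb__ba
The non-blank tape span at halt is bb__ba.

bb__ba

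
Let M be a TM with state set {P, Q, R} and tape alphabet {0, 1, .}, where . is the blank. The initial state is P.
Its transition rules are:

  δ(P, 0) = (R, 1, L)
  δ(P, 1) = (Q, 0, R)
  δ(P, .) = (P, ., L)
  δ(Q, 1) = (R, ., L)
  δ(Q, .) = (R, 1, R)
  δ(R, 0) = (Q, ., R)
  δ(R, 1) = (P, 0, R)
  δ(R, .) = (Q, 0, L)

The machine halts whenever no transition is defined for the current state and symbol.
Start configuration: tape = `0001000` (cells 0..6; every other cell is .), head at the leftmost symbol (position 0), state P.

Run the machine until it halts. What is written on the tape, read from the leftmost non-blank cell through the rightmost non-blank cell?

P | ....[0]001000   read 0 → write 1, move L, go to R
R | ...[.]1001000   read . → write 0, move L, go to Q
Q | ..[.]01001000   read . → write 1, move R, go to R
R | ..1[0]1001000   read 0 → write ., move R, go to Q
Q | ..1.[1]001000   read 1 → write ., move L, go to R
R | ..1[.].001000   read . → write 0, move L, go to Q
Q | ..[1]0.001000   read 1 → write ., move L, go to R
R | .[.].0.001000   read . → write 0, move L, go to Q
Q | [.]0.0.001000   read . → write 1, move R, go to R
R | 1[0].0.001000   read 0 → write ., move R, go to Q
Q | 1.[.]0.001000   read . → write 1, move R, go to R
R | 1.1[0].001000   read 0 → write ., move R, go to Q
Q | 1.1.[.]001000   read . → write 1, move R, go to R
R | 1.1.1[0]01000   read 0 → write ., move R, go to Q
Q | 1.1.1.[0]1000
The non-blank tape span at halt is 1.1.1.01000.

1.1.1.01000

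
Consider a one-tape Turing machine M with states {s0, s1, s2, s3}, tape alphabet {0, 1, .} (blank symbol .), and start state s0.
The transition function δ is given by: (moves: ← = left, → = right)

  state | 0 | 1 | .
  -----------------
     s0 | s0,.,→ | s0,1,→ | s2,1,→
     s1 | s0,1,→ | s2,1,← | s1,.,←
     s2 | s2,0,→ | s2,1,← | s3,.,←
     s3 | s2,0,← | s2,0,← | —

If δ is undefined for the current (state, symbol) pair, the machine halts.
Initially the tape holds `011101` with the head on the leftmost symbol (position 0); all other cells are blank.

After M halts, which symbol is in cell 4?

state=s0 head=0 tape=.[0]11101..   (s0,0)→(s0,.,→)
state=s0 head=1 tape=..[1]1101..   (s0,1)→(s0,1,→)
state=s0 head=2 tape=..1[1]101..   (s0,1)→(s0,1,→)
state=s0 head=3 tape=..11[1]01..   (s0,1)→(s0,1,→)
state=s0 head=4 tape=..111[0]1..   (s0,0)→(s0,.,→)
state=s0 head=5 tape=..111.[1]..   (s0,1)→(s0,1,→)
state=s0 head=6 tape=..111.1[.].   (s0,.)→(s2,1,→)
state=s2 head=7 tape=..111.11[.]   (s2,.)→(s3,.,←)
state=s3 head=6 tape=..111.1[1].   (s3,1)→(s2,0,←)
state=s2 head=5 tape=..111.[1]0.   (s2,1)→(s2,1,←)
state=s2 head=4 tape=..111[.]10.   (s2,.)→(s3,.,←)
state=s3 head=3 tape=..11[1].10.   (s3,1)→(s2,0,←)
state=s2 head=2 tape=..1[1]0.10.   (s2,1)→(s2,1,←)
state=s2 head=1 tape=..[1]10.10.   (s2,1)→(s2,1,←)
state=s2 head=0 tape=.[.]110.10.   (s2,.)→(s3,.,←)
state=s3 head=-1 tape=[.].110.10.
Cell 4 holds . when M halts.

.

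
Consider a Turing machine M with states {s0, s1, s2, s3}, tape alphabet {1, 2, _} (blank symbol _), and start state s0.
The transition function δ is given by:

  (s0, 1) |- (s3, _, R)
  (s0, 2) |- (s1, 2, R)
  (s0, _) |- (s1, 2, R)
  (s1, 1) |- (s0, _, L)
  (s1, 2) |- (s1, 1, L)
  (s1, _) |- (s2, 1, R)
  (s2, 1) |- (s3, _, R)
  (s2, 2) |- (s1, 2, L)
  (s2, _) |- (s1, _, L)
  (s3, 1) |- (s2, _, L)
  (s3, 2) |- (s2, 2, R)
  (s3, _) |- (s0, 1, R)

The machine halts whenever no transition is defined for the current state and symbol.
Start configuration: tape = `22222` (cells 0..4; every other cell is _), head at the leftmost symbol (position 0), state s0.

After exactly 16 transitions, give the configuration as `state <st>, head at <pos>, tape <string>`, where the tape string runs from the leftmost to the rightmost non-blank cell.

state s0, head at -2, tape 2___222

s0 | __[2]2222   read 2 → write 2, move R, go to s1
s1 | __2[2]222   read 2 → write 1, move L, go to s1
s1 | __[2]1222   read 2 → write 1, move L, go to s1
s1 | _[_]11222   read _ → write 1, move R, go to s2
s2 | _1[1]1222   read 1 → write _, move R, go to s3
s3 | _1_[1]222   read 1 → write _, move L, go to s2
s2 | _1[_]_222   read _ → write _, move L, go to s1
s1 | _[1]__222   read 1 → write _, move L, go to s0
s0 | [_]___222   read _ → write 2, move R, go to s1
s1 | 2[_]__222   read _ → write 1, move R, go to s2
s2 | 21[_]_222   read _ → write _, move L, go to s1
s1 | 2[1]__222   read 1 → write _, move L, go to s0
s0 | [2]___222   read 2 → write 2, move R, go to s1
s1 | 2[_]__222   read _ → write 1, move R, go to s2
s2 | 21[_]_222   read _ → write _, move L, go to s1
s1 | 2[1]__222   read 1 → write _, move L, go to s0
s0 | [2]___222
After 16 steps: state s0, head at -2, tape 2___222.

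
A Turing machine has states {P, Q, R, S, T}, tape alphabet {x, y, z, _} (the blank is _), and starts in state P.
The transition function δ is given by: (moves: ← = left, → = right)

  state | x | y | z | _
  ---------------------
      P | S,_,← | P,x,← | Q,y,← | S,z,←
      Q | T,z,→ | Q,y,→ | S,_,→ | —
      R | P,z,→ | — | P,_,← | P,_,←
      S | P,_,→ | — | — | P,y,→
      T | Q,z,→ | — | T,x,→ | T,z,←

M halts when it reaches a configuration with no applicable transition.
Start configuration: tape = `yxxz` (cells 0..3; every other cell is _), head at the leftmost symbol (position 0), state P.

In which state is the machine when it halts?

S

P | __[y]xxz___   read y → write x, move ←, go to P
P | _[_]xxxz___   read _ → write z, move ←, go to S
S | [_]zxxxz___   read _ → write y, move →, go to P
P | y[z]xxxz___   read z → write y, move ←, go to Q
Q | [y]yxxxz___   read y → write y, move →, go to Q
Q | y[y]xxxz___   read y → write y, move →, go to Q
Q | yy[x]xxz___   read x → write z, move →, go to T
T | yyz[x]xz___   read x → write z, move →, go to Q
Q | yyzz[x]z___   read x → write z, move →, go to T
T | yyzzz[z]___   read z → write x, move →, go to T
T | yyzzzx[_]__   read _ → write z, move ←, go to T
T | yyzzz[x]z__   read x → write z, move →, go to Q
Q | yyzzzz[z]__   read z → write _, move →, go to S
S | yyzzzz_[_]_   read _ → write y, move →, go to P
P | yyzzzz_y[_]   read _ → write z, move ←, go to S
S | yyzzzz_[y]z
No transition is defined for (S, y); M halts in state S.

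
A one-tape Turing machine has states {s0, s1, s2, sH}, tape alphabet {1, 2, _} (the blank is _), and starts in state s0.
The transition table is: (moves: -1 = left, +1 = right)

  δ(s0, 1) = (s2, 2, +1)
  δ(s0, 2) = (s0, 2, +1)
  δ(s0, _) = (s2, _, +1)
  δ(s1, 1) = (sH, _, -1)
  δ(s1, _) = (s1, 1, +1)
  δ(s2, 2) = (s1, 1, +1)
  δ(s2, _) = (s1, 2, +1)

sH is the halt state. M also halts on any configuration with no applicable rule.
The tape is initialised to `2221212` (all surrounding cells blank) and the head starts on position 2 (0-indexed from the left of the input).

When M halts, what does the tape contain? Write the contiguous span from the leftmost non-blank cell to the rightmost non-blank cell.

s0 | 22[2]1212   read 2 → write 2, move +1, go to s0
s0 | 222[1]212   read 1 → write 2, move +1, go to s2
s2 | 2222[2]12   read 2 → write 1, move +1, go to s1
s1 | 22221[1]2   read 1 → write _, move -1, go to sH
sH | 2222[1]_2
The non-blank tape span at halt is 22221_2.

22221_2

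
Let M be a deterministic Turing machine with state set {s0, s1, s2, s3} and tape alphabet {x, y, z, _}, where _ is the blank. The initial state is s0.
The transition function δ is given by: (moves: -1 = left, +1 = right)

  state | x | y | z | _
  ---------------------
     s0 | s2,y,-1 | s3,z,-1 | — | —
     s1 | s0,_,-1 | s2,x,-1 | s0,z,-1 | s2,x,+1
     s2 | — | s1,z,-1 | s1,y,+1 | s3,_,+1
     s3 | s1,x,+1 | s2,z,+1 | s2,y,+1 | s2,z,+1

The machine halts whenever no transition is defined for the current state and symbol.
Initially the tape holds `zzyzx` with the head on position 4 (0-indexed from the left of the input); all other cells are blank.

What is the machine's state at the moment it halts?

s0

state=s0 head=4 tape=_zzyz[x]   (s0,x)→(s2,y,-1)
state=s2 head=3 tape=_zzy[z]y   (s2,z)→(s1,y,+1)
state=s1 head=4 tape=_zzyy[y]   (s1,y)→(s2,x,-1)
state=s2 head=3 tape=_zzy[y]x   (s2,y)→(s1,z,-1)
state=s1 head=2 tape=_zz[y]zx   (s1,y)→(s2,x,-1)
state=s2 head=1 tape=_z[z]xzx   (s2,z)→(s1,y,+1)
state=s1 head=2 tape=_zy[x]zx   (s1,x)→(s0,_,-1)
state=s0 head=1 tape=_z[y]_zx   (s0,y)→(s3,z,-1)
state=s3 head=0 tape=_[z]z_zx   (s3,z)→(s2,y,+1)
state=s2 head=1 tape=_y[z]_zx   (s2,z)→(s1,y,+1)
state=s1 head=2 tape=_yy[_]zx   (s1,_)→(s2,x,+1)
state=s2 head=3 tape=_yyx[z]x   (s2,z)→(s1,y,+1)
state=s1 head=4 tape=_yyxy[x]   (s1,x)→(s0,_,-1)
state=s0 head=3 tape=_yyx[y]_   (s0,y)→(s3,z,-1)
state=s3 head=2 tape=_yy[x]z_   (s3,x)→(s1,x,+1)
state=s1 head=3 tape=_yyx[z]_   (s1,z)→(s0,z,-1)
state=s0 head=2 tape=_yy[x]z_   (s0,x)→(s2,y,-1)
state=s2 head=1 tape=_y[y]yz_   (s2,y)→(s1,z,-1)
state=s1 head=0 tape=_[y]zyz_   (s1,y)→(s2,x,-1)
state=s2 head=-1 tape=[_]xzyz_   (s2,_)→(s3,_,+1)
state=s3 head=0 tape=_[x]zyz_   (s3,x)→(s1,x,+1)
state=s1 head=1 tape=_x[z]yz_   (s1,z)→(s0,z,-1)
state=s0 head=0 tape=_[x]zyz_   (s0,x)→(s2,y,-1)
state=s2 head=-1 tape=[_]yzyz_   (s2,_)→(s3,_,+1)
state=s3 head=0 tape=_[y]zyz_   (s3,y)→(s2,z,+1)
state=s2 head=1 tape=_z[z]yz_   (s2,z)→(s1,y,+1)
state=s1 head=2 tape=_zy[y]z_   (s1,y)→(s2,x,-1)
state=s2 head=1 tape=_z[y]xz_   (s2,y)→(s1,z,-1)
state=s1 head=0 tape=_[z]zxz_   (s1,z)→(s0,z,-1)
state=s0 head=-1 tape=[_]zzxz_
No transition is defined for (s0, _); M halts in state s0.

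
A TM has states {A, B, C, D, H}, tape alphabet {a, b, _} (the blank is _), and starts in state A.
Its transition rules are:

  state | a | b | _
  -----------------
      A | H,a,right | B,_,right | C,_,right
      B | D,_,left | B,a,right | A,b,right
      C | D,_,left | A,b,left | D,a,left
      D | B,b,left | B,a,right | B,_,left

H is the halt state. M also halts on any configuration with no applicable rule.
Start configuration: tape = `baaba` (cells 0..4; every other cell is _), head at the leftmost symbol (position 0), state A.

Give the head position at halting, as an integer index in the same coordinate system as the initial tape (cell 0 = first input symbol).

2

A | _[b]aaba   read b → write _, move right, go to B
B | __[a]aba   read a → write _, move left, go to D
D | _[_]_aba   read _ → write _, move left, go to B
B | [_]__aba   read _ → write b, move right, go to A
A | b[_]_aba   read _ → write _, move right, go to C
C | b_[_]aba   read _ → write a, move left, go to D
D | b[_]aaba   read _ → write _, move left, go to B
B | [b]_aaba   read b → write a, move right, go to B
B | a[_]aaba   read _ → write b, move right, go to A
A | ab[a]aba   read a → write a, move right, go to H
H | aba[a]ba
At halt the head is at cell 2.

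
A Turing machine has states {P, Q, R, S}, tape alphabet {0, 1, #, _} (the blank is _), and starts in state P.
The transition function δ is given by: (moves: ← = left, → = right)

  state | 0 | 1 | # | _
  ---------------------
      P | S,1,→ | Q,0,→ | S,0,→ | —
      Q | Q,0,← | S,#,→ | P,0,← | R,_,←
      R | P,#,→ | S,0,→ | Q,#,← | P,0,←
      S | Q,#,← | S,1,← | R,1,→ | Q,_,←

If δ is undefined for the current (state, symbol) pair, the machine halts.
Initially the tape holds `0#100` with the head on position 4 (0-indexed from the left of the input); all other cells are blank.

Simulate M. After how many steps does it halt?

28

P | 0#10[0]__   read 0 → write 1, move →, go to S
S | 0#101[_]_   read _ → write _, move ←, go to Q
Q | 0#10[1]__   read 1 → write #, move →, go to S
S | 0#10#[_]_   read _ → write _, move ←, go to Q
Q | 0#10[#]__   read # → write 0, move ←, go to P
P | 0#1[0]0__   read 0 → write 1, move →, go to S
S | 0#11[0]__   read 0 → write #, move ←, go to Q
Q | 0#1[1]#__   read 1 → write #, move →, go to S
S | 0#1#[#]__   read # → write 1, move →, go to R
R | 0#1#1[_]_   read _ → write 0, move ←, go to P
P | 0#1#[1]0_   read 1 → write 0, move →, go to Q
Q | 0#1#0[0]_   read 0 → write 0, move ←, go to Q
Q | 0#1#[0]0_   read 0 → write 0, move ←, go to Q
Q | 0#1[#]00_   read # → write 0, move ←, go to P
P | 0#[1]000_   read 1 → write 0, move →, go to Q
Q | 0#0[0]00_   read 0 → write 0, move ←, go to Q
Q | 0#[0]000_   read 0 → write 0, move ←, go to Q
Q | 0[#]0000_   read # → write 0, move ←, go to P
P | [0]00000_   read 0 → write 1, move →, go to S
S | 1[0]0000_   read 0 → write #, move ←, go to Q
Q | [1]#0000_   read 1 → write #, move →, go to S
S | #[#]0000_   read # → write 1, move →, go to R
R | #1[0]000_   read 0 → write #, move →, go to P
P | #1#[0]00_   read 0 → write 1, move →, go to S
S | #1#1[0]0_   read 0 → write #, move ←, go to Q
Q | #1#[1]#0_   read 1 → write #, move →, go to S
S | #1##[#]0_   read # → write 1, move →, go to R
R | #1##1[0]_   read 0 → write #, move →, go to P
P | #1##1#[_]
M halts after 28 transitions.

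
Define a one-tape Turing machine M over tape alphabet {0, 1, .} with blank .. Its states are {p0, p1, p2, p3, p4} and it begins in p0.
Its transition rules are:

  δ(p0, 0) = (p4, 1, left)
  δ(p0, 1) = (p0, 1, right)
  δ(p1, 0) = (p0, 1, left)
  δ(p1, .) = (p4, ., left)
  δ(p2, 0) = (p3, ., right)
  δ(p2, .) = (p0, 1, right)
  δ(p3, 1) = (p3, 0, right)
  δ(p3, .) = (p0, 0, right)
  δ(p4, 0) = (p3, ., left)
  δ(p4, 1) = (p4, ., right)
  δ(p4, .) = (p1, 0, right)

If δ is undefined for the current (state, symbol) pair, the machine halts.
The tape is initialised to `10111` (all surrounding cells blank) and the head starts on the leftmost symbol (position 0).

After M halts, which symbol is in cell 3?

p0 | [1]0111..   read 1 → write 1, move right, go to p0
p0 | 1[0]111..   read 0 → write 1, move left, go to p4
p4 | [1]1111..   read 1 → write ., move right, go to p4
p4 | .[1]111..   read 1 → write ., move right, go to p4
p4 | ..[1]11..   read 1 → write ., move right, go to p4
p4 | ...[1]1..   read 1 → write ., move right, go to p4
p4 | ....[1]..   read 1 → write ., move right, go to p4
p4 | .....[.].   read . → write 0, move right, go to p1
p1 | .....0[.]   read . → write ., move left, go to p4
p4 | .....[0].   read 0 → write ., move left, go to p3
p3 | ....[.]..   read . → write 0, move right, go to p0
p0 | ....0[.].
Cell 3 holds . when M halts.

.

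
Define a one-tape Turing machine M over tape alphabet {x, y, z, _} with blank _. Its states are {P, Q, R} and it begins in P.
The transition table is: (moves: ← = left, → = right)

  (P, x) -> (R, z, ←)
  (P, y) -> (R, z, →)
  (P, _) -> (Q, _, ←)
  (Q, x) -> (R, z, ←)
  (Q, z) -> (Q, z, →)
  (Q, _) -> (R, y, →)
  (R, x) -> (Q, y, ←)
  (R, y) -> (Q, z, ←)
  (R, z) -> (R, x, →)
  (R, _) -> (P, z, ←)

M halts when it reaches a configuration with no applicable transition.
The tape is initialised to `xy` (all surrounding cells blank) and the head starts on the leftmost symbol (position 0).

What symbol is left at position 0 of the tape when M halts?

z

state=P head=0 tape=____[x]y   (P,x)→(R,z,←)
state=R head=-1 tape=___[_]zy   (R,_)→(P,z,←)
state=P head=-2 tape=__[_]zzy   (P,_)→(Q,_,←)
state=Q head=-3 tape=_[_]_zzy   (Q,_)→(R,y,→)
state=R head=-2 tape=_y[_]zzy   (R,_)→(P,z,←)
state=P head=-3 tape=_[y]zzzy   (P,y)→(R,z,→)
state=R head=-2 tape=_z[z]zzy   (R,z)→(R,x,→)
state=R head=-1 tape=_zx[z]zy   (R,z)→(R,x,→)
state=R head=0 tape=_zxx[z]y   (R,z)→(R,x,→)
state=R head=1 tape=_zxxx[y]   (R,y)→(Q,z,←)
state=Q head=0 tape=_zxx[x]z   (Q,x)→(R,z,←)
state=R head=-1 tape=_zx[x]zz   (R,x)→(Q,y,←)
state=Q head=-2 tape=_z[x]yzz   (Q,x)→(R,z,←)
state=R head=-3 tape=_[z]zyzz   (R,z)→(R,x,→)
state=R head=-2 tape=_x[z]yzz   (R,z)→(R,x,→)
state=R head=-1 tape=_xx[y]zz   (R,y)→(Q,z,←)
state=Q head=-2 tape=_x[x]zzz   (Q,x)→(R,z,←)
state=R head=-3 tape=_[x]zzzz   (R,x)→(Q,y,←)
state=Q head=-4 tape=[_]yzzzz   (Q,_)→(R,y,→)
state=R head=-3 tape=y[y]zzzz   (R,y)→(Q,z,←)
state=Q head=-4 tape=[y]zzzzz
Cell 0 holds z when M halts.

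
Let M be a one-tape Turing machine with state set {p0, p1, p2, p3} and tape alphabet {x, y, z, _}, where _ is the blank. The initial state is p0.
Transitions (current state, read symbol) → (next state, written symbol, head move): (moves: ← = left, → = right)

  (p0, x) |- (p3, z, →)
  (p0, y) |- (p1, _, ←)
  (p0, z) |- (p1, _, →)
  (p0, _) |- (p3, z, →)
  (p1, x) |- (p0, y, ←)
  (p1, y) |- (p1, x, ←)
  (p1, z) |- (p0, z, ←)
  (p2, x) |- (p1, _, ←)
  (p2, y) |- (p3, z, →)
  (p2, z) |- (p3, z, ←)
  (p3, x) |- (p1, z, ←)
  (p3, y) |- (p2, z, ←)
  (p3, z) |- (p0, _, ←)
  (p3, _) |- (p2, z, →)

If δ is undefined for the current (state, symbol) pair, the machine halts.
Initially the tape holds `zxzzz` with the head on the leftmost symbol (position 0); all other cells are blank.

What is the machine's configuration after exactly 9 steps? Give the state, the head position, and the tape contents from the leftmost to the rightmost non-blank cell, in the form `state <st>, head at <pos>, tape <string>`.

p0 | __[z]xzzz   read z → write _, move →, go to p1
p1 | ___[x]zzz   read x → write y, move ←, go to p0
p0 | __[_]yzzz   read _ → write z, move →, go to p3
p3 | __z[y]zzz   read y → write z, move ←, go to p2
p2 | __[z]zzzz   read z → write z, move ←, go to p3
p3 | _[_]zzzzz   read _ → write z, move →, go to p2
p2 | _z[z]zzzz   read z → write z, move ←, go to p3
p3 | _[z]zzzzz   read z → write _, move ←, go to p0
p0 | [_]_zzzzz   read _ → write z, move →, go to p3
p3 | z[_]zzzzz
After 9 steps: state p3, head at -1, tape z_zzzzz.

state p3, head at -1, tape z_zzzzz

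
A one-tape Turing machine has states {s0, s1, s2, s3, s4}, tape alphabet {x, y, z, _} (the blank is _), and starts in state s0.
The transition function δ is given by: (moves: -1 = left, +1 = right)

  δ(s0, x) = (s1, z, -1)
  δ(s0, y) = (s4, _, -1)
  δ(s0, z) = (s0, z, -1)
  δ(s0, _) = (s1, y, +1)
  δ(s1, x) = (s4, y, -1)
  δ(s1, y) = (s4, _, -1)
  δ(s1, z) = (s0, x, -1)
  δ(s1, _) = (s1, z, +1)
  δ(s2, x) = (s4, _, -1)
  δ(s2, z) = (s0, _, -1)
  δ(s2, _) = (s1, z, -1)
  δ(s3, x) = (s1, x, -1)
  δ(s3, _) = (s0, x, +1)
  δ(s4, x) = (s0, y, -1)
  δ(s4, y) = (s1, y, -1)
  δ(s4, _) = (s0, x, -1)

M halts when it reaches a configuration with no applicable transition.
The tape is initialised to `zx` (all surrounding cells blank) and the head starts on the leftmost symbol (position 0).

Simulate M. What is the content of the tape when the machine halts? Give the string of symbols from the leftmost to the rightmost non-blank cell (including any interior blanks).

z_y_xx

s0 | ____[z]x   read z → write z, move -1, go to s0
s0 | ___[_]zx   read _ → write y, move +1, go to s1
s1 | ___y[z]x   read z → write x, move -1, go to s0
s0 | ___[y]xx   read y → write _, move -1, go to s4
s4 | __[_]_xx   read _ → write x, move -1, go to s0
s0 | _[_]x_xx   read _ → write y, move +1, go to s1
s1 | _y[x]_xx   read x → write y, move -1, go to s4
s4 | _[y]y_xx   read y → write y, move -1, go to s1
s1 | [_]yy_xx   read _ → write z, move +1, go to s1
s1 | z[y]y_xx   read y → write _, move -1, go to s4
s4 | [z]_y_xx
The non-blank tape span at halt is z_y_xx.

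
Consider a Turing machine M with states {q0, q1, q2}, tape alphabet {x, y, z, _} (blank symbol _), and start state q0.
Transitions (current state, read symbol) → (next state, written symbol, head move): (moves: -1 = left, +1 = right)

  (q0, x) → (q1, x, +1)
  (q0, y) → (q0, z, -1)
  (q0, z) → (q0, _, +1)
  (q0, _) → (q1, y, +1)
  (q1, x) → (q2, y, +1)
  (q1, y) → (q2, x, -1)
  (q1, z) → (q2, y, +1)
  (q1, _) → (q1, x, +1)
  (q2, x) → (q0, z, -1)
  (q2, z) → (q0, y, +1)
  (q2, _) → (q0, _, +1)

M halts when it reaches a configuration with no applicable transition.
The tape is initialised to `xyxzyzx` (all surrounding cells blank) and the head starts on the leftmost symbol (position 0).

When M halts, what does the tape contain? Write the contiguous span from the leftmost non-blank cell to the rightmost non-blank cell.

state=q0 head=0 tape=__[x]yxzyzx   (q0,x)→(q1,x,+1)
state=q1 head=1 tape=__x[y]xzyzx   (q1,y)→(q2,x,-1)
state=q2 head=0 tape=__[x]xxzyzx   (q2,x)→(q0,z,-1)
state=q0 head=-1 tape=_[_]zxxzyzx   (q0,_)→(q1,y,+1)
state=q1 head=0 tape=_y[z]xxzyzx   (q1,z)→(q2,y,+1)
state=q2 head=1 tape=_yy[x]xzyzx   (q2,x)→(q0,z,-1)
state=q0 head=0 tape=_y[y]zxzyzx   (q0,y)→(q0,z,-1)
state=q0 head=-1 tape=_[y]zzxzyzx   (q0,y)→(q0,z,-1)
state=q0 head=-2 tape=[_]zzzxzyzx   (q0,_)→(q1,y,+1)
state=q1 head=-1 tape=y[z]zzxzyzx   (q1,z)→(q2,y,+1)
state=q2 head=0 tape=yy[z]zxzyzx   (q2,z)→(q0,y,+1)
state=q0 head=1 tape=yyy[z]xzyzx   (q0,z)→(q0,_,+1)
state=q0 head=2 tape=yyy_[x]zyzx   (q0,x)→(q1,x,+1)
state=q1 head=3 tape=yyy_x[z]yzx   (q1,z)→(q2,y,+1)
state=q2 head=4 tape=yyy_xy[y]zx
The non-blank tape span at halt is yyy_xyyzx.

yyy_xyyzx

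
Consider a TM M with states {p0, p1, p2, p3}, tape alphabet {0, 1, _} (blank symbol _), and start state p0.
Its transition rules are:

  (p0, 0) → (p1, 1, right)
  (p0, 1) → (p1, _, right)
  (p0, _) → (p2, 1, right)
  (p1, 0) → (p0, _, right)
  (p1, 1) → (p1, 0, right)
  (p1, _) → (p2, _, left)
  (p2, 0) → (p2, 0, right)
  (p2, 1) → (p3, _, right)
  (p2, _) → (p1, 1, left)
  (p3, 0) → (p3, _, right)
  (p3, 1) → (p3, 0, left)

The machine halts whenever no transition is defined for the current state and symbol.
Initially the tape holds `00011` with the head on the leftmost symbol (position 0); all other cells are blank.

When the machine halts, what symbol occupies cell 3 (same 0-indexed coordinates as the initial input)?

state=p0 head=0 tape=[0]0011___   (p0,0)→(p1,1,right)
state=p1 head=1 tape=1[0]011___   (p1,0)→(p0,_,right)
state=p0 head=2 tape=1_[0]11___   (p0,0)→(p1,1,right)
state=p1 head=3 tape=1_1[1]1___   (p1,1)→(p1,0,right)
state=p1 head=4 tape=1_10[1]___   (p1,1)→(p1,0,right)
state=p1 head=5 tape=1_100[_]__   (p1,_)→(p2,_,left)
state=p2 head=4 tape=1_10[0]___   (p2,0)→(p2,0,right)
state=p2 head=5 tape=1_100[_]__   (p2,_)→(p1,1,left)
state=p1 head=4 tape=1_10[0]1__   (p1,0)→(p0,_,right)
state=p0 head=5 tape=1_10_[1]__   (p0,1)→(p1,_,right)
state=p1 head=6 tape=1_10__[_]_   (p1,_)→(p2,_,left)
state=p2 head=5 tape=1_10_[_]__   (p2,_)→(p1,1,left)
state=p1 head=4 tape=1_10[_]1__   (p1,_)→(p2,_,left)
state=p2 head=3 tape=1_1[0]_1__   (p2,0)→(p2,0,right)
state=p2 head=4 tape=1_10[_]1__   (p2,_)→(p1,1,left)
state=p1 head=3 tape=1_1[0]11__   (p1,0)→(p0,_,right)
state=p0 head=4 tape=1_1_[1]1__   (p0,1)→(p1,_,right)
state=p1 head=5 tape=1_1__[1]__   (p1,1)→(p1,0,right)
state=p1 head=6 tape=1_1__0[_]_   (p1,_)→(p2,_,left)
state=p2 head=5 tape=1_1__[0]__   (p2,0)→(p2,0,right)
state=p2 head=6 tape=1_1__0[_]_   (p2,_)→(p1,1,left)
state=p1 head=5 tape=1_1__[0]1_   (p1,0)→(p0,_,right)
state=p0 head=6 tape=1_1___[1]_   (p0,1)→(p1,_,right)
state=p1 head=7 tape=1_1____[_]   (p1,_)→(p2,_,left)
state=p2 head=6 tape=1_1___[_]_   (p2,_)→(p1,1,left)
state=p1 head=5 tape=1_1__[_]1_   (p1,_)→(p2,_,left)
state=p2 head=4 tape=1_1_[_]_1_   (p2,_)→(p1,1,left)
state=p1 head=3 tape=1_1[_]1_1_   (p1,_)→(p2,_,left)
state=p2 head=2 tape=1_[1]_1_1_   (p2,1)→(p3,_,right)
state=p3 head=3 tape=1__[_]1_1_
Cell 3 holds _ when M halts.

_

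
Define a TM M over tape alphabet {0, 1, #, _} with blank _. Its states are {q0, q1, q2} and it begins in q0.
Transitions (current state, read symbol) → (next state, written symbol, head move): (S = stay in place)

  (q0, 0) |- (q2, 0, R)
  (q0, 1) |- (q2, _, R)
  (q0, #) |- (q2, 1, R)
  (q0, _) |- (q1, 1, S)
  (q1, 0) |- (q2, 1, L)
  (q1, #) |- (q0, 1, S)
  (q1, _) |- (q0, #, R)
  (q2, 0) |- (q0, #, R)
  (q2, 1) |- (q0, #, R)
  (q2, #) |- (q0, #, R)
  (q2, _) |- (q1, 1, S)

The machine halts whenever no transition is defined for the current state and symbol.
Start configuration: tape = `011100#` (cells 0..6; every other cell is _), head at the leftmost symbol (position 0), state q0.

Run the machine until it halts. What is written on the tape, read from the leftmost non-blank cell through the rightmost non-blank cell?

q0 | [0]11100#_   read 0 → write 0, move R, go to q2
q2 | 0[1]1100#_   read 1 → write #, move R, go to q0
q0 | 0#[1]100#_   read 1 → write _, move R, go to q2
q2 | 0#_[1]00#_   read 1 → write #, move R, go to q0
q0 | 0#_#[0]0#_   read 0 → write 0, move R, go to q2
q2 | 0#_#0[0]#_   read 0 → write #, move R, go to q0
q0 | 0#_#0#[#]_   read # → write 1, move R, go to q2
q2 | 0#_#0#1[_]   read _ → write 1, move S, go to q1
q1 | 0#_#0#1[1]
The non-blank tape span at halt is 0#_#0#11.

0#_#0#11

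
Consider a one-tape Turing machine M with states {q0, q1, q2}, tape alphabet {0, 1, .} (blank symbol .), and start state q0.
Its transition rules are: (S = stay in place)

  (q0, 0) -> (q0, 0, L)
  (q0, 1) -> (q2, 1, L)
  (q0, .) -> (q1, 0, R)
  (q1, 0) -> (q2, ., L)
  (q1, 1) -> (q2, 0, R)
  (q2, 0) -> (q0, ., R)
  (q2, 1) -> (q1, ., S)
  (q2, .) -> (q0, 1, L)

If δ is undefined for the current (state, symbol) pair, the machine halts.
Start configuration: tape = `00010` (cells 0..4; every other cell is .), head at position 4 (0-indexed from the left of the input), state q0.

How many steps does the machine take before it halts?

state=q0 head=4 tape=.0001[0]   (q0,0)→(q0,0,L)
state=q0 head=3 tape=.000[1]0   (q0,1)→(q2,1,L)
state=q2 head=2 tape=.00[0]10   (q2,0)→(q0,.,R)
state=q0 head=3 tape=.00.[1]0   (q0,1)→(q2,1,L)
state=q2 head=2 tape=.00[.]10   (q2,.)→(q0,1,L)
state=q0 head=1 tape=.0[0]110   (q0,0)→(q0,0,L)
state=q0 head=0 tape=.[0]0110   (q0,0)→(q0,0,L)
state=q0 head=-1 tape=[.]00110   (q0,.)→(q1,0,R)
state=q1 head=0 tape=0[0]0110   (q1,0)→(q2,.,L)
state=q2 head=-1 tape=[0].0110   (q2,0)→(q0,.,R)
state=q0 head=0 tape=.[.]0110   (q0,.)→(q1,0,R)
state=q1 head=1 tape=.0[0]110   (q1,0)→(q2,.,L)
state=q2 head=0 tape=.[0].110   (q2,0)→(q0,.,R)
state=q0 head=1 tape=..[.]110   (q0,.)→(q1,0,R)
state=q1 head=2 tape=..0[1]10   (q1,1)→(q2,0,R)
state=q2 head=3 tape=..00[1]0   (q2,1)→(q1,.,S)
state=q1 head=3 tape=..00[.]0
M halts after 16 transitions.

16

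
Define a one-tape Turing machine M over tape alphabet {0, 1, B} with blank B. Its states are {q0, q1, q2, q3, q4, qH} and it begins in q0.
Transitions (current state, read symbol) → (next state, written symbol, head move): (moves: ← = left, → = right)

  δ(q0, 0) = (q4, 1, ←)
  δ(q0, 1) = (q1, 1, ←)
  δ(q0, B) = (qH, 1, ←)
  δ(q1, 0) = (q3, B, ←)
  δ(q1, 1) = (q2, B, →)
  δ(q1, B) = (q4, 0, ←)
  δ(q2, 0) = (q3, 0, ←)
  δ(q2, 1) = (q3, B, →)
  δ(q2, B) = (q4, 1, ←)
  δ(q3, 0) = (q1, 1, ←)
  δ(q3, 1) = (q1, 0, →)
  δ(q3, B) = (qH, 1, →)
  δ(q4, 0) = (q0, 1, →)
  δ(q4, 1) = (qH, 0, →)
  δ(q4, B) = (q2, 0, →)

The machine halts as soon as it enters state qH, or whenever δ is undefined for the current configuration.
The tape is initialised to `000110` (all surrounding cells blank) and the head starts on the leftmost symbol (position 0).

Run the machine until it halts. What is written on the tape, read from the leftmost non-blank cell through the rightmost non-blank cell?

q0 | B[0]00110   read 0 → write 1, move ←, go to q4
q4 | [B]100110   read B → write 0, move →, go to q2
q2 | 0[1]00110   read 1 → write B, move →, go to q3
q3 | 0B[0]0110   read 0 → write 1, move ←, go to q1
q1 | 0[B]10110   read B → write 0, move ←, go to q4
q4 | [0]010110   read 0 → write 1, move →, go to q0
q0 | 1[0]10110   read 0 → write 1, move ←, go to q4
q4 | [1]110110   read 1 → write 0, move →, go to qH
qH | 0[1]10110
The non-blank tape span at halt is 0110110.

0110110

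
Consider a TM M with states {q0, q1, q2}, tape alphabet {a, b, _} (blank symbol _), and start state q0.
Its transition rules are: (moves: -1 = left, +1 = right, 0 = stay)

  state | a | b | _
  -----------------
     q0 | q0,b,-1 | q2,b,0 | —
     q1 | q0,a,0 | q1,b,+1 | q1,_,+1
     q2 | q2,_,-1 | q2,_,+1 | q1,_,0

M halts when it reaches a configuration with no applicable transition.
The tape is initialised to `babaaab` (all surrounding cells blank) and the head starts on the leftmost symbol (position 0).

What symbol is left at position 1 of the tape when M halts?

_

state=q0 head=0 tape=[b]abaaab   (q0,b)→(q2,b,0)
state=q2 head=0 tape=[b]abaaab   (q2,b)→(q2,_,+1)
state=q2 head=1 tape=_[a]baaab   (q2,a)→(q2,_,-1)
state=q2 head=0 tape=[_]_baaab   (q2,_)→(q1,_,0)
state=q1 head=0 tape=[_]_baaab   (q1,_)→(q1,_,+1)
state=q1 head=1 tape=_[_]baaab   (q1,_)→(q1,_,+1)
state=q1 head=2 tape=__[b]aaab   (q1,b)→(q1,b,+1)
state=q1 head=3 tape=__b[a]aab   (q1,a)→(q0,a,0)
state=q0 head=3 tape=__b[a]aab   (q0,a)→(q0,b,-1)
state=q0 head=2 tape=__[b]baab   (q0,b)→(q2,b,0)
state=q2 head=2 tape=__[b]baab   (q2,b)→(q2,_,+1)
state=q2 head=3 tape=___[b]aab   (q2,b)→(q2,_,+1)
state=q2 head=4 tape=____[a]ab   (q2,a)→(q2,_,-1)
state=q2 head=3 tape=___[_]_ab   (q2,_)→(q1,_,0)
state=q1 head=3 tape=___[_]_ab   (q1,_)→(q1,_,+1)
state=q1 head=4 tape=____[_]ab   (q1,_)→(q1,_,+1)
state=q1 head=5 tape=_____[a]b   (q1,a)→(q0,a,0)
state=q0 head=5 tape=_____[a]b   (q0,a)→(q0,b,-1)
state=q0 head=4 tape=____[_]bb
Cell 1 holds _ when M halts.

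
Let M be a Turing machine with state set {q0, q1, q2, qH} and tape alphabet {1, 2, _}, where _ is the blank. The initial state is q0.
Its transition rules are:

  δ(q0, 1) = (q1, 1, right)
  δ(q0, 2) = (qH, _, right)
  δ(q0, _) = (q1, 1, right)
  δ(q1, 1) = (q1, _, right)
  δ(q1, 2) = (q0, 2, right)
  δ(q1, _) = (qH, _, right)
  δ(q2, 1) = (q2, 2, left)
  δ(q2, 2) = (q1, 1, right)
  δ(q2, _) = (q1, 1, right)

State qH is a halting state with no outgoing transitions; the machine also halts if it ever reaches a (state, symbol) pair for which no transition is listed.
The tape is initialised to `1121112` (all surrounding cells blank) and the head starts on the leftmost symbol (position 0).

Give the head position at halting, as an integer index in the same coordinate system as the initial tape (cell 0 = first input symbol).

state=q0 head=0 tape=[1]121112___   (q0,1)→(q1,1,right)
state=q1 head=1 tape=1[1]21112___   (q1,1)→(q1,_,right)
state=q1 head=2 tape=1_[2]1112___   (q1,2)→(q0,2,right)
state=q0 head=3 tape=1_2[1]112___   (q0,1)→(q1,1,right)
state=q1 head=4 tape=1_21[1]12___   (q1,1)→(q1,_,right)
state=q1 head=5 tape=1_21_[1]2___   (q1,1)→(q1,_,right)
state=q1 head=6 tape=1_21__[2]___   (q1,2)→(q0,2,right)
state=q0 head=7 tape=1_21__2[_]__   (q0,_)→(q1,1,right)
state=q1 head=8 tape=1_21__21[_]_   (q1,_)→(qH,_,right)
state=qH head=9 tape=1_21__21_[_]
At halt the head is at cell 9.

9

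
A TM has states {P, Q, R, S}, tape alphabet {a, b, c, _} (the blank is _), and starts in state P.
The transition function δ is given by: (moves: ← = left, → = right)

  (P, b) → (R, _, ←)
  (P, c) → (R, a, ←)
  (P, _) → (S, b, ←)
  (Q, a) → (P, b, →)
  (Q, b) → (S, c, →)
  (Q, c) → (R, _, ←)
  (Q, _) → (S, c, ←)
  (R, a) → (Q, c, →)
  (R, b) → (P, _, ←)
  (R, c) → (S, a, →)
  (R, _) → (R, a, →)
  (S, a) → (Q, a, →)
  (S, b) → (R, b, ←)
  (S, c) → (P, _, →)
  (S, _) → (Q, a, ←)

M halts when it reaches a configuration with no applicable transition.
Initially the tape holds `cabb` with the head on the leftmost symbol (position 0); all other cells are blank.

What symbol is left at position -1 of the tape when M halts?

P | _[c]abb   read c → write a, move ←, go to R
R | [_]aabb   read _ → write a, move →, go to R
R | a[a]abb   read a → write c, move →, go to Q
Q | ac[a]bb   read a → write b, move →, go to P
P | acb[b]b   read b → write _, move ←, go to R
R | ac[b]_b   read b → write _, move ←, go to P
P | a[c]__b   read c → write a, move ←, go to R
R | [a]a__b   read a → write c, move →, go to Q
Q | c[a]__b   read a → write b, move →, go to P
P | cb[_]_b   read _ → write b, move ←, go to S
S | c[b]b_b   read b → write b, move ←, go to R
R | [c]bb_b   read c → write a, move →, go to S
S | a[b]b_b   read b → write b, move ←, go to R
R | [a]bb_b   read a → write c, move →, go to Q
Q | c[b]b_b   read b → write c, move →, go to S
S | cc[b]_b   read b → write b, move ←, go to R
R | c[c]b_b   read c → write a, move →, go to S
S | ca[b]_b   read b → write b, move ←, go to R
R | c[a]b_b   read a → write c, move →, go to Q
Q | cc[b]_b   read b → write c, move →, go to S
S | ccc[_]b   read _ → write a, move ←, go to Q
Q | cc[c]ab   read c → write _, move ←, go to R
R | c[c]_ab   read c → write a, move →, go to S
S | ca[_]ab   read _ → write a, move ←, go to Q
Q | c[a]aab   read a → write b, move →, go to P
P | cb[a]ab
Cell -1 holds c when M halts.

c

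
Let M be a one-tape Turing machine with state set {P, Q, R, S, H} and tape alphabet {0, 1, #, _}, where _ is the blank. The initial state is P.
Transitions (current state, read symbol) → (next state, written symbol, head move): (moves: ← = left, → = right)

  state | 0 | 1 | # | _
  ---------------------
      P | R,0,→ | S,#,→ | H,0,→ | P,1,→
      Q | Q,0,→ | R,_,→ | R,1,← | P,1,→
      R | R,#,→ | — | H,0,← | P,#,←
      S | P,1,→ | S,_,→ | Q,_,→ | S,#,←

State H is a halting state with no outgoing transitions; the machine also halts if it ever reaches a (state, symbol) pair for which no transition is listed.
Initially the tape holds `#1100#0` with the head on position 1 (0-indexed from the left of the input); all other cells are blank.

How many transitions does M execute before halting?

state=P head=1 tape=#[1]100#0   (P,1)→(S,#,→)
state=S head=2 tape=##[1]00#0   (S,1)→(S,_,→)
state=S head=3 tape=##_[0]0#0   (S,0)→(P,1,→)
state=P head=4 tape=##_1[0]#0   (P,0)→(R,0,→)
state=R head=5 tape=##_10[#]0   (R,#)→(H,0,←)
state=H head=4 tape=##_1[0]00
M halts after 5 transitions.

5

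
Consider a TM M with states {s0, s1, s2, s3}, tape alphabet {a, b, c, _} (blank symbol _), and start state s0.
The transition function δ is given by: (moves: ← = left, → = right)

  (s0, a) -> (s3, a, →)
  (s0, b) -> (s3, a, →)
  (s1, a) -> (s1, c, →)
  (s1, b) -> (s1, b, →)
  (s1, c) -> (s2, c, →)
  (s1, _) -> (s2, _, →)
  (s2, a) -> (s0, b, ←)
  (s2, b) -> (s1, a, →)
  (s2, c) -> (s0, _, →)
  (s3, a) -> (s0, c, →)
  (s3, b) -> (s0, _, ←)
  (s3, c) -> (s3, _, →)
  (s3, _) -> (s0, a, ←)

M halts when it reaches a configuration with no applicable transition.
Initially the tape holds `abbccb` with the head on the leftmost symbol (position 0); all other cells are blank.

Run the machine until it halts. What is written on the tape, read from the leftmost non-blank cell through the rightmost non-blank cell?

state=s0 head=0 tape=[a]bbccb   (s0,a)→(s3,a,→)
state=s3 head=1 tape=a[b]bccb   (s3,b)→(s0,_,←)
state=s0 head=0 tape=[a]_bccb   (s0,a)→(s3,a,→)
state=s3 head=1 tape=a[_]bccb   (s3,_)→(s0,a,←)
state=s0 head=0 tape=[a]abccb   (s0,a)→(s3,a,→)
state=s3 head=1 tape=a[a]bccb   (s3,a)→(s0,c,→)
state=s0 head=2 tape=ac[b]ccb   (s0,b)→(s3,a,→)
state=s3 head=3 tape=aca[c]cb   (s3,c)→(s3,_,→)
state=s3 head=4 tape=aca_[c]b   (s3,c)→(s3,_,→)
state=s3 head=5 tape=aca__[b]   (s3,b)→(s0,_,←)
state=s0 head=4 tape=aca_[_]_
The non-blank tape span at halt is aca.

aca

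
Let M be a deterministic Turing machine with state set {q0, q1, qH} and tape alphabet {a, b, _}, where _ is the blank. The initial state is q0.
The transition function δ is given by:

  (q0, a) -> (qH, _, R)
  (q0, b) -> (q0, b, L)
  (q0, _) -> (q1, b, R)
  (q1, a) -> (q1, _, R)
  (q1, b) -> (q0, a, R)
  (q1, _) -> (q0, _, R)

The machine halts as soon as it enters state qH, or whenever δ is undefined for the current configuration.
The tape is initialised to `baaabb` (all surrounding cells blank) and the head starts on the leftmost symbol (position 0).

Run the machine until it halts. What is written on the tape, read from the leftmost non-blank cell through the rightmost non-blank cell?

state=q0 head=0 tape=_[b]aaabb   (q0,b)→(q0,b,L)
state=q0 head=-1 tape=[_]baaabb   (q0,_)→(q1,b,R)
state=q1 head=0 tape=b[b]aaabb   (q1,b)→(q0,a,R)
state=q0 head=1 tape=ba[a]aabb   (q0,a)→(qH,_,R)
state=qH head=2 tape=ba_[a]abb
The non-blank tape span at halt is ba_aabb.

ba_aabb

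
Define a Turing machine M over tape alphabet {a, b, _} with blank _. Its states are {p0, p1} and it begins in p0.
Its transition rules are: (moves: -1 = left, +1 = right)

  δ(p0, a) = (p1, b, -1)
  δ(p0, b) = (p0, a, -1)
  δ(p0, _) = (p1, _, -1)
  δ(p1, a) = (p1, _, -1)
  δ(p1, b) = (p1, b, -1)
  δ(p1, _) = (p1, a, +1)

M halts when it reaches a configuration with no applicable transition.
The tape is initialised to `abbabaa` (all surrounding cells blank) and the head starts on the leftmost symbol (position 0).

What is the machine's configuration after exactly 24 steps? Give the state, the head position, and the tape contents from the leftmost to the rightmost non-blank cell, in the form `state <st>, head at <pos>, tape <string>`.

state p1, head at -4, tape a___bbbabaa

state=p0 head=0 tape=____[a]bbabaa   (p0,a)→(p1,b,-1)
state=p1 head=-1 tape=___[_]bbbabaa   (p1,_)→(p1,a,+1)
state=p1 head=0 tape=___a[b]bbabaa   (p1,b)→(p1,b,-1)
state=p1 head=-1 tape=___[a]bbbabaa   (p1,a)→(p1,_,-1)
state=p1 head=-2 tape=__[_]_bbbabaa   (p1,_)→(p1,a,+1)
state=p1 head=-1 tape=__a[_]bbbabaa   (p1,_)→(p1,a,+1)
state=p1 head=0 tape=__aa[b]bbabaa   (p1,b)→(p1,b,-1)
state=p1 head=-1 tape=__a[a]bbbabaa   (p1,a)→(p1,_,-1)
state=p1 head=-2 tape=__[a]_bbbabaa   (p1,a)→(p1,_,-1)
state=p1 head=-3 tape=_[_]__bbbabaa   (p1,_)→(p1,a,+1)
state=p1 head=-2 tape=_a[_]_bbbabaa   (p1,_)→(p1,a,+1)
state=p1 head=-1 tape=_aa[_]bbbabaa   (p1,_)→(p1,a,+1)
state=p1 head=0 tape=_aaa[b]bbabaa   (p1,b)→(p1,b,-1)
state=p1 head=-1 tape=_aa[a]bbbabaa   (p1,a)→(p1,_,-1)
state=p1 head=-2 tape=_a[a]_bbbabaa   (p1,a)→(p1,_,-1)
state=p1 head=-3 tape=_[a]__bbbabaa   (p1,a)→(p1,_,-1)
state=p1 head=-4 tape=[_]___bbbabaa   (p1,_)→(p1,a,+1)
state=p1 head=-3 tape=a[_]__bbbabaa   (p1,_)→(p1,a,+1)
state=p1 head=-2 tape=aa[_]_bbbabaa   (p1,_)→(p1,a,+1)
state=p1 head=-1 tape=aaa[_]bbbabaa   (p1,_)→(p1,a,+1)
state=p1 head=0 tape=aaaa[b]bbabaa   (p1,b)→(p1,b,-1)
state=p1 head=-1 tape=aaa[a]bbbabaa   (p1,a)→(p1,_,-1)
state=p1 head=-2 tape=aa[a]_bbbabaa   (p1,a)→(p1,_,-1)
state=p1 head=-3 tape=a[a]__bbbabaa   (p1,a)→(p1,_,-1)
state=p1 head=-4 tape=[a]___bbbabaa
After 24 steps: state p1, head at -4, tape a___bbbabaa.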